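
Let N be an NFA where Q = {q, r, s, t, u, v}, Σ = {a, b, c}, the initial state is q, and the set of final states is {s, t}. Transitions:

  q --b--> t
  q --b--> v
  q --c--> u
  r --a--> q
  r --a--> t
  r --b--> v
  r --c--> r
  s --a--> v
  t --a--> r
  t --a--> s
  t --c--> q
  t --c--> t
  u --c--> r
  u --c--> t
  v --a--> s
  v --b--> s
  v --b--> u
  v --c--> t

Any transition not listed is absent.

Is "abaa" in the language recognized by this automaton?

No

Start in {q}.
Read 'a': {q} → ∅.
The set is empty and remains empty for the remaining 3 symbols.
The final set ∅ contains no accepting state.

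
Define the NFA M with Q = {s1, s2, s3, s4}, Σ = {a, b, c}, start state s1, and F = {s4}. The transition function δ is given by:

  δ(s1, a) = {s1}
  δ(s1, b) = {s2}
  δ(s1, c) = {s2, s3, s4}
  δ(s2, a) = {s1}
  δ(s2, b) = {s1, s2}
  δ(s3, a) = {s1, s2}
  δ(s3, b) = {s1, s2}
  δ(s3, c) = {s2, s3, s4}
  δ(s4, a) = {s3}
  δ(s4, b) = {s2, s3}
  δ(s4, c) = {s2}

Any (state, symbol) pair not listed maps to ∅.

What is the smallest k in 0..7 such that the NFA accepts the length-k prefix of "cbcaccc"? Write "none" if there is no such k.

Start in {s1}.
Read 'c': s1→{s2, s3, s4}; now {s2, s3, s4}.
None of the earlier sets intersect F, but {s2, s3, s4} does.

1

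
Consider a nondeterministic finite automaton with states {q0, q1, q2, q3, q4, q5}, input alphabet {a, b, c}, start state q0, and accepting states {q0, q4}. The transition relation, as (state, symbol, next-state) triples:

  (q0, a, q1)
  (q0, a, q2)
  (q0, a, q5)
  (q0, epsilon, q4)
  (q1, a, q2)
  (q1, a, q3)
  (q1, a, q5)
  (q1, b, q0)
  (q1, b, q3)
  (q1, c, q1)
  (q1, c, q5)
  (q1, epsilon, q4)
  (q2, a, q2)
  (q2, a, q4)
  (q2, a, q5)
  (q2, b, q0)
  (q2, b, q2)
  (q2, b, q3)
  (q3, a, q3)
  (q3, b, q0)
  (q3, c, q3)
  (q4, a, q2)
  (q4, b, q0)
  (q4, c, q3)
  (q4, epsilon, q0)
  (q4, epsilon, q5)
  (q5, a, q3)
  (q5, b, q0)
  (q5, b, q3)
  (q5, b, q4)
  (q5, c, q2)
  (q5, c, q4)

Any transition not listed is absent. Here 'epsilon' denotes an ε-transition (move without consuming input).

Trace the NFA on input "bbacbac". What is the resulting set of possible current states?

Start: ε-closure({q0}) = {q0, q4, q5}.
Read 'b': q0→∅, q4→{q0}, q5→{q0, q3, q4}; union {q0, q3, q4}; ε-closure = {q0, q3, q4, q5}.
Read 'b': q0→∅, q3→{q0}, q4→{q0}, q5→{q0, q3, q4}; union {q0, q3, q4}; ε-closure = {q0, q3, q4, q5}.
Read 'a': q0→{q1, q2, q5}, q3→{q3}, q4→{q2}, q5→{q3}; union {q1, q2, q3, q5}; ε-closure = {q0, q1, q2, q3, q4, q5}.
Read 'c': q0→∅, q1→{q1, q5}, q2→∅, q3→{q3}, q4→{q3}, q5→{q2, q4}; union {q1, q2, q3, q4, q5}; ε-closure = {q0, q1, q2, q3, q4, q5}.
Read 'b': q0→∅, q1→{q0, q3}, q2→{q0, q2, q3}, q3→{q0}, q4→{q0}, q5→{q0, q3, q4}; union {q0, q2, q3, q4}; ε-closure = {q0, q2, q3, q4, q5}.
Read 'a': q0→{q1, q2, q5}, q2→{q2, q4, q5}, q3→{q3}, q4→{q2}, q5→{q3}; union {q1, q2, q3, q4, q5}; ε-closure = {q0, q1, q2, q3, q4, q5}.
Read 'c': q0→∅, q1→{q1, q5}, q2→∅, q3→{q3}, q4→{q3}, q5→{q2, q4}; union {q1, q2, q3, q4, q5}; ε-closure = {q0, q1, q2, q3, q4, q5}.

{q0, q1, q2, q3, q4, q5}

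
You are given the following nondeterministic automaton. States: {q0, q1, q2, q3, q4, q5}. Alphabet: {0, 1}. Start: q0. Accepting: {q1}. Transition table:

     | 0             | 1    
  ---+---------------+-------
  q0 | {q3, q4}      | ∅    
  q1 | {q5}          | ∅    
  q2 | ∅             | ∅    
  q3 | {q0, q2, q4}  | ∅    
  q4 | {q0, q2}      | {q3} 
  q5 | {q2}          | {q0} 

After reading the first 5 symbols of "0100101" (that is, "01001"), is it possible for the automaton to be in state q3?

Start in {q0}.
Read '0': q0→{q3, q4}; now {q3, q4}.
Read '1': q3→∅, q4→{q3}; now {q3}.
Read '0': q3→{q0, q2, q4}; now {q0, q2, q4}.
Read '0': q0→{q3, q4}, q2→∅, q4→{q0, q2}; now {q0, q2, q3, q4}.
Read '1': q0→∅, q2→∅, q3→∅, q4→{q3}; now {q3}.
State q3 is in {q3}.

Yes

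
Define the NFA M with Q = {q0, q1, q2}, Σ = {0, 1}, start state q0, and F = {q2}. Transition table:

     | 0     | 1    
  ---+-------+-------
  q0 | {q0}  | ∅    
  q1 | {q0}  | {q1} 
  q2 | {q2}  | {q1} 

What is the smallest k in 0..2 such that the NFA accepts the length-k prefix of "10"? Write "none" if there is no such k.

none

Start in {q0}.
Read '1': {q0} → ∅.
The set is empty and remains empty for the remaining 1 symbol.
No reachable set along the way intersects F.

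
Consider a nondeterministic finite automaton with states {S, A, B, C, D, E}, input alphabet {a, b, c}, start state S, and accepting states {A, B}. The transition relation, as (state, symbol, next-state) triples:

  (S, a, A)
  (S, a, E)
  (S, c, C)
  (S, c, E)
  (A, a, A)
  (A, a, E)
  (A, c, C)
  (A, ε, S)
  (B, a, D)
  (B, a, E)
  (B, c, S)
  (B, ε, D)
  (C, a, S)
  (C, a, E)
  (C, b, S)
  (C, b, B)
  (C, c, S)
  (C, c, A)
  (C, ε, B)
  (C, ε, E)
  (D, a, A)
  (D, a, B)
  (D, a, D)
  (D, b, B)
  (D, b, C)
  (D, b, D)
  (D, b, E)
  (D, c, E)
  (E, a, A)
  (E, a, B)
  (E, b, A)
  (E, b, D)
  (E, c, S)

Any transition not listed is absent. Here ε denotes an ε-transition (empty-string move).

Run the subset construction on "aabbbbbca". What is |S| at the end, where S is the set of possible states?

5

Start in {S}.
Read 'a': S→{A, E}; union {A, E}; ε-closure = {S, A, E}.
Read 'a': S→{A, E}, A→{A, E}, E→{A, B}; union {A, B, E}; ε-closure = {S, A, B, D, E}.
Read 'b': S→∅, A→∅, B→∅, D→{B, C, D, E}, E→{A, D}; union {A, B, C, D, E}; ε-closure = {S, A, B, C, D, E}.
Read 'b': S→∅, A→∅, B→∅, C→{S, B}, D→{B, C, D, E}, E→{A, D}; now {S, A, B, C, D, E}.
Read 'b': S→∅, A→∅, B→∅, C→{S, B}, D→{B, C, D, E}, E→{A, D}; now {S, A, B, C, D, E}.
Read 'b': S→∅, A→∅, B→∅, C→{S, B}, D→{B, C, D, E}, E→{A, D}; now {S, A, B, C, D, E}.
Read 'b': S→∅, A→∅, B→∅, C→{S, B}, D→{B, C, D, E}, E→{A, D}; now {S, A, B, C, D, E}.
Read 'c': S→{C, E}, A→{C}, B→{S}, C→{S, A}, D→{E}, E→{S}; union {S, A, C, E}; ε-closure = {S, A, B, C, D, E}.
Read 'a': S→{A, E}, A→{A, E}, B→{D, E}, C→{S, E}, D→{A, B, D}, E→{A, B}; now {S, A, B, D, E}.
That set has 5 states.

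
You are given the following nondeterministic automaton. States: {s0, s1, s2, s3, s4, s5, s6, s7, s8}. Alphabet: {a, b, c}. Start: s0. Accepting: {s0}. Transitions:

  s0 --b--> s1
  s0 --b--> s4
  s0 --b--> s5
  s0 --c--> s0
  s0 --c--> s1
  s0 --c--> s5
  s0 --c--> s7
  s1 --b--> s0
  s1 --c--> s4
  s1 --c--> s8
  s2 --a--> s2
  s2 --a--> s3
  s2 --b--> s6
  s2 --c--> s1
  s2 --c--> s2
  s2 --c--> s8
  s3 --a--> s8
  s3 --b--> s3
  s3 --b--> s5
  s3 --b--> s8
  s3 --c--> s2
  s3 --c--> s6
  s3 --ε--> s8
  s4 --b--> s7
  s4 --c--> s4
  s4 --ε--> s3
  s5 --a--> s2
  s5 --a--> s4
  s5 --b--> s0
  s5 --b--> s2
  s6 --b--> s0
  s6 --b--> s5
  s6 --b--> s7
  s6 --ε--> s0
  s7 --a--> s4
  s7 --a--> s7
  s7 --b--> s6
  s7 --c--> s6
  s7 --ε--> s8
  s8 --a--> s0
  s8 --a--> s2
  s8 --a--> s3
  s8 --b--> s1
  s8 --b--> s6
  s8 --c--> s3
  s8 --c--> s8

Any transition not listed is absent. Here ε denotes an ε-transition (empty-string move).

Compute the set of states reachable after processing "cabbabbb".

{s0, s1, s2, s3, s4, s5, s6, s7, s8}

Start in {s0}.
Read 'c': s0→{s0, s1, s5, s7}; union {s0, s1, s5, s7}; ε-closure = {s0, s1, s5, s7, s8}.
Read 'a': s0→∅, s1→∅, s5→{s2, s4}, s7→{s4, s7}, s8→{s0, s2, s3}; union {s0, s2, s3, s4, s7}; ε-closure = {s0, s2, s3, s4, s7, s8}.
Read 'b': s0→{s1, s4, s5}, s2→{s6}, s3→{s3, s5, s8}, s4→{s7}, s7→{s6}, s8→{s1, s6}; union {s1, s3, s4, s5, s6, s7, s8}; ε-closure = {s0, s1, s3, s4, s5, s6, s7, s8}.
Read 'b': s0→{s1, s4, s5}, s1→{s0}, s3→{s3, s5, s8}, s4→{s7}, s5→{s0, s2}, s6→{s0, s5, s7}, s7→{s6}, s8→{s1, s6}; now {s0, s1, s2, s3, s4, s5, s6, s7, s8}.
Read 'a': s0→∅, s1→∅, s2→{s2, s3}, s3→{s8}, s4→∅, s5→{s2, s4}, s6→∅, s7→{s4, s7}, s8→{s0, s2, s3}; now {s0, s2, s3, s4, s7, s8}.
Read 'b': s0→{s1, s4, s5}, s2→{s6}, s3→{s3, s5, s8}, s4→{s7}, s7→{s6}, s8→{s1, s6}; union {s1, s3, s4, s5, s6, s7, s8}; ε-closure = {s0, s1, s3, s4, s5, s6, s7, s8}.
Read 'b': s0→{s1, s4, s5}, s1→{s0}, s3→{s3, s5, s8}, s4→{s7}, s5→{s0, s2}, s6→{s0, s5, s7}, s7→{s6}, s8→{s1, s6}; now {s0, s1, s2, s3, s4, s5, s6, s7, s8}.
Read 'b': s0→{s1, s4, s5}, s1→{s0}, s2→{s6}, s3→{s3, s5, s8}, s4→{s7}, s5→{s0, s2}, s6→{s0, s5, s7}, s7→{s6}, s8→{s1, s6}; now {s0, s1, s2, s3, s4, s5, s6, s7, s8}.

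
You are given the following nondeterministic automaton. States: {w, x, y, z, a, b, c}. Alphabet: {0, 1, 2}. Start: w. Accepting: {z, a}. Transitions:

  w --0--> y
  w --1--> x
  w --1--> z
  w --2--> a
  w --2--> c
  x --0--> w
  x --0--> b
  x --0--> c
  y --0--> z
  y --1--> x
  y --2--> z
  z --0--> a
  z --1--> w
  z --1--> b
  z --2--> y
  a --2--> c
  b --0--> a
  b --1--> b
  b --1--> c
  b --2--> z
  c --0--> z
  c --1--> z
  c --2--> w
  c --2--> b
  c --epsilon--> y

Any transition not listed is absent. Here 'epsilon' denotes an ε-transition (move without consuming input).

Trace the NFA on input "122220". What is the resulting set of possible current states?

{a}

Start in {w}.
Read '1': w→{x, z}; now {x, z}.
Read '2': x→∅, z→{y}; now {y}.
Read '2': y→{z}; now {z}.
Read '2': z→{y}; now {y}.
Read '2': y→{z}; now {z}.
Read '0': z→{a}; now {a}.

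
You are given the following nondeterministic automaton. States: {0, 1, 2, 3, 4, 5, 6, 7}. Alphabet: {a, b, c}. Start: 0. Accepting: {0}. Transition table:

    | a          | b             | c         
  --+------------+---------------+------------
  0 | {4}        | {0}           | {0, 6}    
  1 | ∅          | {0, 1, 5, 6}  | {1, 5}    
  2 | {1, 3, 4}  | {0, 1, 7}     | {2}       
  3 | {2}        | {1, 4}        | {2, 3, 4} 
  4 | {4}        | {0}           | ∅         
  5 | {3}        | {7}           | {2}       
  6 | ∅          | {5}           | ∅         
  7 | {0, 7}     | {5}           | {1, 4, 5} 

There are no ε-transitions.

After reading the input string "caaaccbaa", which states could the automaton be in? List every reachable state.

Start in {0}.
Read 'c': 0→{0, 6}; now {0, 6}.
Read 'a': 0→{4}, 6→∅; now {4}.
Read 'a': 4→{4}; now {4}.
Read 'a': 4→{4}; now {4}.
Read 'c': 4→∅; now ∅.
The set is empty and remains empty for the remaining 4 symbols.

∅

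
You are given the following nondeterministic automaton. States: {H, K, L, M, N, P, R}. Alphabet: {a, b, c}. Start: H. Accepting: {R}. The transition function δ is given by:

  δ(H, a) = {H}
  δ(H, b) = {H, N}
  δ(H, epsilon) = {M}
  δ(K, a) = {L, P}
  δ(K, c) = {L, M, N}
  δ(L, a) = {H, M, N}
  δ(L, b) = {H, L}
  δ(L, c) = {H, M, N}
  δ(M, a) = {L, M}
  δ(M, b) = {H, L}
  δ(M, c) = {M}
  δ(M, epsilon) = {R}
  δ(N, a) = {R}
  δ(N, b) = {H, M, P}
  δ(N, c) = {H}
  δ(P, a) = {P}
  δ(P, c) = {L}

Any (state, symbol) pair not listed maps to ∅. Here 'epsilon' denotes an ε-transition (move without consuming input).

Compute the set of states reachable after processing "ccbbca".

Start: ε-closure({H}) = {H, M, R}.
Read 'c': H→∅, M→{M}, R→∅; union {M}; ε-closure = {M, R}.
Read 'c': M→{M}, R→∅; union {M}; ε-closure = {M, R}.
Read 'b': M→{H, L}, R→∅; union {H, L}; ε-closure = {H, L, M, R}.
Read 'b': H→{H, N}, L→{H, L}, M→{H, L}, R→∅; union {H, L, N}; ε-closure = {H, L, M, N, R}.
Read 'c': H→∅, L→{H, M, N}, M→{M}, N→{H}, R→∅; union {H, M, N}; ε-closure = {H, M, N, R}.
Read 'a': H→{H}, M→{L, M}, N→{R}, R→∅; now {H, L, M, R}.

{H, L, M, R}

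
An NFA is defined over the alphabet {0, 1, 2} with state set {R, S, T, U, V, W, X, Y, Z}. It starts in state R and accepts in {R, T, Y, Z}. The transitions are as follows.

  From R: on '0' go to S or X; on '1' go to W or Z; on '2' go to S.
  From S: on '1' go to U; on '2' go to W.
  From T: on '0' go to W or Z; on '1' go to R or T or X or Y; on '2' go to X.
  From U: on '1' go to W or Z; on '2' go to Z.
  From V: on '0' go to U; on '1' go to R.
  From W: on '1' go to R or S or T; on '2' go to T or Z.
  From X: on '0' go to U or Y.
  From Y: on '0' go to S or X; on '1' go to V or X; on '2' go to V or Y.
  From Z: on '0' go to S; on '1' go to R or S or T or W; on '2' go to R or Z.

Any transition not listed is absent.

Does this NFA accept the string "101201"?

Start in {R}.
Read '1': R→{W, Z}; now {W, Z}.
Read '0': W→∅, Z→{S}; now {S}.
Read '1': S→{U}; now {U}.
Read '2': U→{Z}; now {Z}.
Read '0': Z→{S}; now {S}.
Read '1': S→{U}; now {U}.
The final set {U} contains no accepting state.

No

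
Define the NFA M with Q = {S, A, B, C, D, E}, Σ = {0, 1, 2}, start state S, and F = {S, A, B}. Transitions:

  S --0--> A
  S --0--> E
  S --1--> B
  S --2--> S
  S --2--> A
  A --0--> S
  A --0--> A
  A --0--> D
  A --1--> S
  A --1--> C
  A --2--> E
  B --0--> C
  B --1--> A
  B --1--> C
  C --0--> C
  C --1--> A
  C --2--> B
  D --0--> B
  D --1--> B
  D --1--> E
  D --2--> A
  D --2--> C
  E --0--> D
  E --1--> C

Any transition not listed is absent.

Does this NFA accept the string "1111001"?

Start in {S}.
Read '1': {S} → {B}.
Read '1': {B} → {A, C}.
Read '1': {A, C} → {S, A, C}.
Read '1': {S, A, C} → {S, A, B, C}.
Read '0': {S, A, B, C} → {S, A, C, D, E}.
Read '0': {S, A, C, D, E} → {S, A, B, C, D, E}.
Read '1': {S, A, B, C, D, E} → {S, A, B, C, E}.
The final set {S, A, B, C, E} contains the accepting states S, A, B.

Yes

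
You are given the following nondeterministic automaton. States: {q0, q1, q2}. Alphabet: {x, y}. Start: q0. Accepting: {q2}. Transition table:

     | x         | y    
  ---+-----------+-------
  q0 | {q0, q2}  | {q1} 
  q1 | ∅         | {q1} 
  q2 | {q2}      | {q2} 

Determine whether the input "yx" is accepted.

No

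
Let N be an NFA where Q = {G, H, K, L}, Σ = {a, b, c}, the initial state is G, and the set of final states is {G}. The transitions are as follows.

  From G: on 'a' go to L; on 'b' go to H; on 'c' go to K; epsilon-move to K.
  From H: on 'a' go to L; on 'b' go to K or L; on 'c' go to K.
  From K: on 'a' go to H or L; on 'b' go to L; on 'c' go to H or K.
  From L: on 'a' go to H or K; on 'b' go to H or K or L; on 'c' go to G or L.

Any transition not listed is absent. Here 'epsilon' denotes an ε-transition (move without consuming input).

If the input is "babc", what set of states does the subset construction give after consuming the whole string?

{G, H, K, L}

Start: ε-closure({G}) = {G, K}.
Read 'b': G→{H}, K→{L}; now {H, L}.
Read 'a': H→{L}, L→{H, K}; now {H, K, L}.
Read 'b': H→{K, L}, K→{L}, L→{H, K, L}; now {H, K, L}.
Read 'c': H→{K}, K→{H, K}, L→{G, L}; now {G, H, K, L}.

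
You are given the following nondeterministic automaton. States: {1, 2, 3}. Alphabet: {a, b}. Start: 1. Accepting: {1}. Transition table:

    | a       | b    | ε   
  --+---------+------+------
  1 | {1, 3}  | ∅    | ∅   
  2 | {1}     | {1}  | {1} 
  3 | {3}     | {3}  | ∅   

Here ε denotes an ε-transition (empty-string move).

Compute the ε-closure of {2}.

{1, 2}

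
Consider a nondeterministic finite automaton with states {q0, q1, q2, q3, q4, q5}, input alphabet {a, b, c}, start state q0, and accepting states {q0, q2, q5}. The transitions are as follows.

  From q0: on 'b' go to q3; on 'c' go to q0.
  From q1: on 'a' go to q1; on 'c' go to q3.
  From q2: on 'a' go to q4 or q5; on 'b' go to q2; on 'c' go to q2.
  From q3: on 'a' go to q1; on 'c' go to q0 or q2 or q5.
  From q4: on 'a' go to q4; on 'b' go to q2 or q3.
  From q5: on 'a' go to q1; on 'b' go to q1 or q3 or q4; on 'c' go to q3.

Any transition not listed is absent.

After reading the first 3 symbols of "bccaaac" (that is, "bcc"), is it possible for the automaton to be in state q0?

Yes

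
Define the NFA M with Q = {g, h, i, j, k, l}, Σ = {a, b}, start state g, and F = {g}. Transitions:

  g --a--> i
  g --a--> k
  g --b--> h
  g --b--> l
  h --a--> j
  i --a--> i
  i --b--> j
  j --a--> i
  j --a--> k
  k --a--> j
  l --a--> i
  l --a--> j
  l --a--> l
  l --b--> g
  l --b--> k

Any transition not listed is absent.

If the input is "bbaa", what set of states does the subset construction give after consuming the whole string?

{i, j, k}

Start in {g}.
Read 'b': g→{h, l}; now {h, l}.
Read 'b': h→∅, l→{g, k}; now {g, k}.
Read 'a': g→{i, k}, k→{j}; now {i, j, k}.
Read 'a': i→{i}, j→{i, k}, k→{j}; now {i, j, k}.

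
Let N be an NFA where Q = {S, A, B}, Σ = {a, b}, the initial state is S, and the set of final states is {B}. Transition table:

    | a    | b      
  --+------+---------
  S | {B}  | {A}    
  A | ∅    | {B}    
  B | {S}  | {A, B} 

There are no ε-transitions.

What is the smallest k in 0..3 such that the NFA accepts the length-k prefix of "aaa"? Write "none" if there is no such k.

1

Start in {S}.
Read 'a': S→{B}; now {B}.
None of the earlier sets intersect F, but {B} does.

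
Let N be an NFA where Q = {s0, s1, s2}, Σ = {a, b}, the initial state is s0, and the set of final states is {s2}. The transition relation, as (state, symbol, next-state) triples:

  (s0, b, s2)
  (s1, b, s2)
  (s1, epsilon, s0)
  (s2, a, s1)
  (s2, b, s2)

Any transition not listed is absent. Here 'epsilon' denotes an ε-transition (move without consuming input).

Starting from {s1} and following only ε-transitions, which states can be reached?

{s0, s1}

Begin with {s1}.
ε-move s1 → s0; add s0.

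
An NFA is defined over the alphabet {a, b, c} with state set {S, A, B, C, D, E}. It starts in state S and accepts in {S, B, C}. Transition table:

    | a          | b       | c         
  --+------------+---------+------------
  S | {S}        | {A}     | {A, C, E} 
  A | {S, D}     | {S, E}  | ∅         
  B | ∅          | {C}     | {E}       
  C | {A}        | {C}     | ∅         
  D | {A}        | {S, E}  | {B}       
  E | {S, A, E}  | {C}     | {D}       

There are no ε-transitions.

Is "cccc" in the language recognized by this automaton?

No

Start in {S}.
Read 'c': {S} → {A, C, E}.
Read 'c': {A, C, E} → {D}.
Read 'c': {D} → {B}.
Read 'c': {B} → {E}.
The final set {E} contains no accepting state.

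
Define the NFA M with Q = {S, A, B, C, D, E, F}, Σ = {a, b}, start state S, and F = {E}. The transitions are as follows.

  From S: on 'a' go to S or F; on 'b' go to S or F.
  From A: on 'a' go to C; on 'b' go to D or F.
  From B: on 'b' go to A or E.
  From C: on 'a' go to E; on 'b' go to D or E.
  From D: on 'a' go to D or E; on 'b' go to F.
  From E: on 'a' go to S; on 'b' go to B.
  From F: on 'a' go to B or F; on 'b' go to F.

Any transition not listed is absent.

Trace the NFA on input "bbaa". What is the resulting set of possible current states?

{S, B, F}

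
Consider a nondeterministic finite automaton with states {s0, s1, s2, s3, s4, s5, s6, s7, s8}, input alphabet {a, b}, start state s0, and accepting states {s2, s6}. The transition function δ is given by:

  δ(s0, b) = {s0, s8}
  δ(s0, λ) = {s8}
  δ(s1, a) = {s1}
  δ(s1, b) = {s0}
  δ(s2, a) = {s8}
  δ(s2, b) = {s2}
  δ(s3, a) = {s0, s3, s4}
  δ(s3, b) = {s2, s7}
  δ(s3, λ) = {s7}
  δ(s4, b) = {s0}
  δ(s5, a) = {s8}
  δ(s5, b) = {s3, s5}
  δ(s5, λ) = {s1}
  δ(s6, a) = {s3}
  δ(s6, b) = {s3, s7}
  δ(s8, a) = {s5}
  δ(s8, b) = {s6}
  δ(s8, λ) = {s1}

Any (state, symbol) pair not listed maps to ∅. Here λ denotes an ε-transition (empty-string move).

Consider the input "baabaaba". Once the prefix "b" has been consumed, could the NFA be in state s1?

Yes

Start: ε-closure({s0}) = {s0, s1, s8}.
Read 'b': s0→{s0, s8}, s1→{s0}, s8→{s6}; union {s0, s6, s8}; ε-closure = {s0, s1, s6, s8}.
State s1 is in {s0, s1, s6, s8}.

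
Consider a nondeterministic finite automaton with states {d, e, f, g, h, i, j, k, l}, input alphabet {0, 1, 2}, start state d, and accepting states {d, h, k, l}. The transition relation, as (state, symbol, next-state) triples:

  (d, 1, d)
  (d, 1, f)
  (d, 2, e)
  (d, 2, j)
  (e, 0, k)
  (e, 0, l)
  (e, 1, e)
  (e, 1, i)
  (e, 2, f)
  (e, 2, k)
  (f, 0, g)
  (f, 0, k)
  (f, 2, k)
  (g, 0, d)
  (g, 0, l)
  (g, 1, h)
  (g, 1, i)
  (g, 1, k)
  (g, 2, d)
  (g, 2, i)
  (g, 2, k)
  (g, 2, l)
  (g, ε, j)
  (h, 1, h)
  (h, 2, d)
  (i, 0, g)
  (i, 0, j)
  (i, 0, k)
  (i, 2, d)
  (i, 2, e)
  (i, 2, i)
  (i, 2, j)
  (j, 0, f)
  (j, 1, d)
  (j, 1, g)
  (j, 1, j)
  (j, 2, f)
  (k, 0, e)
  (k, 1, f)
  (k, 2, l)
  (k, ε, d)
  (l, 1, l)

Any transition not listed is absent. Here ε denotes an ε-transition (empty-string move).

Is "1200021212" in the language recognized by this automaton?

Yes

Start in {d}.
Read '1': d→{d, f}; now {d, f}.
Read '2': d→{e, j}, f→{k}; union {e, j, k}; ε-closure = {d, e, j, k}.
Read '0': d→∅, e→{k, l}, j→{f}, k→{e}; union {e, f, k, l}; ε-closure = {d, e, f, k, l}.
Read '0': d→∅, e→{k, l}, f→{g, k}, k→{e}, l→∅; union {e, g, k, l}; ε-closure = {d, e, g, j, k, l}.
Read '0': d→∅, e→{k, l}, g→{d, l}, j→{f}, k→{e}, l→∅; now {d, e, f, k, l}.
Read '2': d→{e, j}, e→{f, k}, f→{k}, k→{l}, l→∅; union {e, f, j, k, l}; ε-closure = {d, e, f, j, k, l}.
Read '1': d→{d, f}, e→{e, i}, f→∅, j→{d, g, j}, k→{f}, l→{l}; now {d, e, f, g, i, j, l}.
Read '2': d→{e, j}, e→{f, k}, f→{k}, g→{d, i, k, l}, i→{d, e, i, j}, j→{f}, l→∅; now {d, e, f, i, j, k, l}.
Read '1': d→{d, f}, e→{e, i}, f→∅, i→∅, j→{d, g, j}, k→{f}, l→{l}; now {d, e, f, g, i, j, l}.
Read '2': d→{e, j}, e→{f, k}, f→{k}, g→{d, i, k, l}, i→{d, e, i, j}, j→{f}, l→∅; now {d, e, f, i, j, k, l}.
The final set {d, e, f, i, j, k, l} contains the accepting states d, k, l.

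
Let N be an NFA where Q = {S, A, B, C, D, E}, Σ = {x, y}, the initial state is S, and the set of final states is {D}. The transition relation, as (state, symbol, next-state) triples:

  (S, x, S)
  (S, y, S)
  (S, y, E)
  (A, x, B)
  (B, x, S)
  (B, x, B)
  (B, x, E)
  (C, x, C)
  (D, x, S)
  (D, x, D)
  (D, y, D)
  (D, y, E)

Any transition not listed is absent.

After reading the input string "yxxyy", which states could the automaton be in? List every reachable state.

Start in {S}.
Read 'y': S→{S, E}; now {S, E}.
Read 'x': S→{S}, E→∅; now {S}.
Read 'x': S→{S}; now {S}.
Read 'y': S→{S, E}; now {S, E}.
Read 'y': S→{S, E}, E→∅; now {S, E}.

{S, E}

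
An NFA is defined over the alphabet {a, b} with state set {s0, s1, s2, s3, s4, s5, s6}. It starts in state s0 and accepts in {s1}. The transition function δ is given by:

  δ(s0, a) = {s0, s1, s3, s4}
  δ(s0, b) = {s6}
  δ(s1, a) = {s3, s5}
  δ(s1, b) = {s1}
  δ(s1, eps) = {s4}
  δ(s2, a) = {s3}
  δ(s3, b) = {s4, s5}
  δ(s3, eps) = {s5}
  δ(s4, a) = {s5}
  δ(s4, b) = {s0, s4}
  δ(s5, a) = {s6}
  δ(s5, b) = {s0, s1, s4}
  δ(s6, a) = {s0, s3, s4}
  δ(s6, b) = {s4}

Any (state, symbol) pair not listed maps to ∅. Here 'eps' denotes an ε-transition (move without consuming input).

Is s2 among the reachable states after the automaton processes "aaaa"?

Start in {s0}.
Read 'a': {s0} → {s0, s1, s3, s4, s5}.
Read 'a': {s0, s1, s3, s4, s5} → {s0, s1, s3, s4, s5, s6}.
Read 'a': {s0, s1, s3, s4, s5, s6} → {s0, s1, s3, s4, s5, s6}.
Read 'a': {s0, s1, s3, s4, s5, s6} → {s0, s1, s3, s4, s5, s6}.
State s2 is not in {s0, s1, s3, s4, s5, s6}.

No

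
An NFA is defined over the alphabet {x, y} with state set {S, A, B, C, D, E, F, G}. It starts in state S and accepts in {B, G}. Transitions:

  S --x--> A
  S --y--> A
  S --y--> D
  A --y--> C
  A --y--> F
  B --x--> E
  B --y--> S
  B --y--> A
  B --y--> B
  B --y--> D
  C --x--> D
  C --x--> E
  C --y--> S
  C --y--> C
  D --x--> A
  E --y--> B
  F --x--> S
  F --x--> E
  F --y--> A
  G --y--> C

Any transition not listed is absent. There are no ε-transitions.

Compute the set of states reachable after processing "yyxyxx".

Start in {S}.
Read 'y': S→{A, D}; now {A, D}.
Read 'y': A→{C, F}, D→∅; now {C, F}.
Read 'x': C→{D, E}, F→{S, E}; now {S, D, E}.
Read 'y': S→{A, D}, D→∅, E→{B}; now {A, B, D}.
Read 'x': A→∅, B→{E}, D→{A}; now {A, E}.
Read 'x': A→∅, E→∅; now ∅.

∅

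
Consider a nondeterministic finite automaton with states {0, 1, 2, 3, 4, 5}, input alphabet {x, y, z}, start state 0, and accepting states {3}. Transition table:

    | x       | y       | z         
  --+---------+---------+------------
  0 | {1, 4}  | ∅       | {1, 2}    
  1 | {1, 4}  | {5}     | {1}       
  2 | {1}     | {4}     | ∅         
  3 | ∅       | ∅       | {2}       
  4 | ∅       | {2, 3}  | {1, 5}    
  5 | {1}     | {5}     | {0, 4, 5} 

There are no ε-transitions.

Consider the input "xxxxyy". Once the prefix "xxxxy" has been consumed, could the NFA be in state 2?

Start in {0}.
Read 'x': {0} → {1, 4}.
Read 'x': {1, 4} → {1, 4}.
Read 'x': {1, 4} → {1, 4}.
Read 'x': {1, 4} → {1, 4}.
Read 'y': {1, 4} → {2, 3, 5}.
State 2 is in {2, 3, 5}.

Yes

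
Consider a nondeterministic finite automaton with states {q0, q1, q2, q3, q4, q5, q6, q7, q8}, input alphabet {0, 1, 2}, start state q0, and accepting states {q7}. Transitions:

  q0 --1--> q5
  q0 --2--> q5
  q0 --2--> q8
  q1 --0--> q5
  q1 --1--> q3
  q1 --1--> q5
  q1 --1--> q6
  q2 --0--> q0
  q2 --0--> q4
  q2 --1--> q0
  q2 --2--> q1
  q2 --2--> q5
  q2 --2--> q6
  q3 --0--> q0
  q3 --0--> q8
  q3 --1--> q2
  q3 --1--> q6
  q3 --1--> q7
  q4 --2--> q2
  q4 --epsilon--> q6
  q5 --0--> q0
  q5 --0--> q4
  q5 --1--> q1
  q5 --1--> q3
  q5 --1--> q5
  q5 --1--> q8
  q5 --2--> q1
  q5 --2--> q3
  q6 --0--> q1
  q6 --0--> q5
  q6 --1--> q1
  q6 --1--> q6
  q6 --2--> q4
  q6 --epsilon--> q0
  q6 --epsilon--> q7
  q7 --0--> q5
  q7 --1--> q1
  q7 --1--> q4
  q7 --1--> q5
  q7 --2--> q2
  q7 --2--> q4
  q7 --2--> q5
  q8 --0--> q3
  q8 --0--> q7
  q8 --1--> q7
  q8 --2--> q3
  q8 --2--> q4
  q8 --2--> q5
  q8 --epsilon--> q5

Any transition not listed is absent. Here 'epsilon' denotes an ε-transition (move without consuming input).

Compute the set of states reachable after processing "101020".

Start in {q0}.
Read '1': {q0} → {q5}.
Read '0': {q5} → {q0, q4, q6, q7}.
Read '1': {q0, q4, q6, q7} → {q0, q1, q4, q5, q6, q7}.
Read '0': {q0, q1, q4, q5, q6, q7} → {q0, q1, q4, q5, q6, q7}.
Read '2': {q0, q1, q4, q5, q6, q7} → {q0, q1, q2, q3, q4, q5, q6, q7, q8}.
Read '0': {q0, q1, q2, q3, q4, q5, q6, q7, q8} → {q0, q1, q3, q4, q5, q6, q7, q8}.

{q0, q1, q3, q4, q5, q6, q7, q8}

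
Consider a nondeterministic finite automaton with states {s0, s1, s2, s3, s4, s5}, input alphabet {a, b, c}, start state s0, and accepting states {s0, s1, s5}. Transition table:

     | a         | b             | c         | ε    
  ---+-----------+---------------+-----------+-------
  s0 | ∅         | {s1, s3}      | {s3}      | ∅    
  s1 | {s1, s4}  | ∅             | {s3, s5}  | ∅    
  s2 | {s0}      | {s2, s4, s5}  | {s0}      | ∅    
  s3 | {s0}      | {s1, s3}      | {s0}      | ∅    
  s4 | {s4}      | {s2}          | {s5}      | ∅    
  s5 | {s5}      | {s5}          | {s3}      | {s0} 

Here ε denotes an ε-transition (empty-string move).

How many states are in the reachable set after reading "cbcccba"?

3

Start in {s0}.
Read 'c': {s0} → {s3}.
Read 'b': {s3} → {s1, s3}.
Read 'c': {s1, s3} → {s0, s3, s5}.
Read 'c': {s0, s3, s5} → {s0, s3}.
Read 'c': {s0, s3} → {s0, s3}.
Read 'b': {s0, s3} → {s1, s3}.
Read 'a': {s1, s3} → {s0, s1, s4}.
That set has 3 states.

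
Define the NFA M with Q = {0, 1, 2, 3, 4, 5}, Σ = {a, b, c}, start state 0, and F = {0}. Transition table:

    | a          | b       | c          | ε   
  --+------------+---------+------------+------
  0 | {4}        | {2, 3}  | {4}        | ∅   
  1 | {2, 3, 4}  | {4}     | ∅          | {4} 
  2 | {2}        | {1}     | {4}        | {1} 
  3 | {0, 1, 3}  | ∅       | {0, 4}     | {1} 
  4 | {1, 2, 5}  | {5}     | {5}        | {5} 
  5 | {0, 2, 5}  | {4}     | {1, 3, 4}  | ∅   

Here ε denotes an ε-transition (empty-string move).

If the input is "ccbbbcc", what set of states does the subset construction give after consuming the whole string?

{0, 1, 3, 4, 5}

Start in {0}.
Read 'c': 0→{4}; union {4}; ε-closure = {4, 5}.
Read 'c': 4→{5}, 5→{1, 3, 4}; now {1, 3, 4, 5}.
Read 'b': 1→{4}, 3→∅, 4→{5}, 5→{4}; now {4, 5}.
Read 'b': 4→{5}, 5→{4}; now {4, 5}.
Read 'b': 4→{5}, 5→{4}; now {4, 5}.
Read 'c': 4→{5}, 5→{1, 3, 4}; now {1, 3, 4, 5}.
Read 'c': 1→∅, 3→{0, 4}, 4→{5}, 5→{1, 3, 4}; now {0, 1, 3, 4, 5}.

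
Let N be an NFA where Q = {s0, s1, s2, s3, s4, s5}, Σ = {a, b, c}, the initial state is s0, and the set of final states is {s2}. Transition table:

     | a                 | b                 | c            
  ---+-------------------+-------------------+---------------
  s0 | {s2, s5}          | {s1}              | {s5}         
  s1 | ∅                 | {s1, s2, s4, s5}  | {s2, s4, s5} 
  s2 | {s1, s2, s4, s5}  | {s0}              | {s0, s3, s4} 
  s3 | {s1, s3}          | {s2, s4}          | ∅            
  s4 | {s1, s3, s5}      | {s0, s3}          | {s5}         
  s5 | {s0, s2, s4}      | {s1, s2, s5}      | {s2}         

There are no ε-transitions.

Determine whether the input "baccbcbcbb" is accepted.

No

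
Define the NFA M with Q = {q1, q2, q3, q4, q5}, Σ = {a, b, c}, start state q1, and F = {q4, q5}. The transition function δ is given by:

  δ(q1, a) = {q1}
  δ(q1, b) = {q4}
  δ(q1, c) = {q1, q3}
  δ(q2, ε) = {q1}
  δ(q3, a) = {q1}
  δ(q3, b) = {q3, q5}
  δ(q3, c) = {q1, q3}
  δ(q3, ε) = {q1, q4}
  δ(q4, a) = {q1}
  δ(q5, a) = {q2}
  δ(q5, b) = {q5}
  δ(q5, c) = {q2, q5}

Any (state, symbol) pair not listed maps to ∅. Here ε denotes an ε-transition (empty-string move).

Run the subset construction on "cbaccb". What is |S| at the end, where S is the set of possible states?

Start in {q1}.
Read 'c': {q1} → {q1, q3, q4}.
Read 'b': {q1, q3, q4} → {q1, q3, q4, q5}.
Read 'a': {q1, q3, q4, q5} → {q1, q2}.
Read 'c': {q1, q2} → {q1, q3, q4}.
Read 'c': {q1, q3, q4} → {q1, q3, q4}.
Read 'b': {q1, q3, q4} → {q1, q3, q4, q5}.
That set has 4 states.

4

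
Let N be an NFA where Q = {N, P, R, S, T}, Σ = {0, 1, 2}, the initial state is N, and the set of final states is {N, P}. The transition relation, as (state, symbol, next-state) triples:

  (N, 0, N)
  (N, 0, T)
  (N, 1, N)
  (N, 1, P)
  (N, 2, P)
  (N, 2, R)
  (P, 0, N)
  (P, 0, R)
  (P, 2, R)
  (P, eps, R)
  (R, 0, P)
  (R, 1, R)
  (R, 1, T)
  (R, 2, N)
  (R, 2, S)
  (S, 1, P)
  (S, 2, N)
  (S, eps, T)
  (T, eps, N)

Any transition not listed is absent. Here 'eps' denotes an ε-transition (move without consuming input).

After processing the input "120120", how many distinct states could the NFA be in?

4

Start in {N}.
Read '1': N→{N, P}; union {N, P}; ε-closure = {N, P, R}.
Read '2': N→{P, R}, P→{R}, R→{N, S}; union {N, P, R, S}; ε-closure = {N, P, R, S, T}.
Read '0': N→{N, T}, P→{N, R}, R→{P}, S→∅, T→∅; now {N, P, R, T}.
Read '1': N→{N, P}, P→∅, R→{R, T}, T→∅; now {N, P, R, T}.
Read '2': N→{P, R}, P→{R}, R→{N, S}, T→∅; union {N, P, R, S}; ε-closure = {N, P, R, S, T}.
Read '0': N→{N, T}, P→{N, R}, R→{P}, S→∅, T→∅; now {N, P, R, T}.
That set has 4 states.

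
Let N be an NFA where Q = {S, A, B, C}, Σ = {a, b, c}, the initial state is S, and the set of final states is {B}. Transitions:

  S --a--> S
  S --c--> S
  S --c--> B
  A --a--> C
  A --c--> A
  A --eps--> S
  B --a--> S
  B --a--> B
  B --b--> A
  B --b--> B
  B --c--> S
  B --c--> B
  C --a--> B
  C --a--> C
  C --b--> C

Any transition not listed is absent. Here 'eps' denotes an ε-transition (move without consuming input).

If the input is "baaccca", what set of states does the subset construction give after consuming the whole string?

∅

Start in {S}.
Read 'b': {S} → ∅.
The set is empty and remains empty for the remaining 6 symbols.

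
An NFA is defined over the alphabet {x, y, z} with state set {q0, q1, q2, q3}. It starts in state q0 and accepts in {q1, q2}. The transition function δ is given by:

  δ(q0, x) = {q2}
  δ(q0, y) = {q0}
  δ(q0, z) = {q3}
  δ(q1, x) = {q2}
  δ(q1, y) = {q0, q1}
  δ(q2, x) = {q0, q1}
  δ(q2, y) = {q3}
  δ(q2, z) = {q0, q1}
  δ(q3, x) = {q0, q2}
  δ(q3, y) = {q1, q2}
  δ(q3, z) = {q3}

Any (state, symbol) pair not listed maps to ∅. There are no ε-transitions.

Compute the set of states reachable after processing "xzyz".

Start in {q0}.
Read 'x': {q0} → {q2}.
Read 'z': {q2} → {q0, q1}.
Read 'y': {q0, q1} → {q0, q1}.
Read 'z': {q0, q1} → {q3}.

{q3}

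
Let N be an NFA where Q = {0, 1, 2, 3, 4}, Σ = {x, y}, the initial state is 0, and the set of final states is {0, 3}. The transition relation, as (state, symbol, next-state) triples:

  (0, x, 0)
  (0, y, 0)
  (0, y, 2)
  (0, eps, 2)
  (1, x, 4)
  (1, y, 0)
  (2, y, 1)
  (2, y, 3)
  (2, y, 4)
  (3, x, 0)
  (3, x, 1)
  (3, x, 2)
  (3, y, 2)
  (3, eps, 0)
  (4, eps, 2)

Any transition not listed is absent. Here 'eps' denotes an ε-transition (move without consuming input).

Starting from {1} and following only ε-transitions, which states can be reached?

Begin with {1}.
No ε-moves leave this set, so the closure equals the set itself.

{1}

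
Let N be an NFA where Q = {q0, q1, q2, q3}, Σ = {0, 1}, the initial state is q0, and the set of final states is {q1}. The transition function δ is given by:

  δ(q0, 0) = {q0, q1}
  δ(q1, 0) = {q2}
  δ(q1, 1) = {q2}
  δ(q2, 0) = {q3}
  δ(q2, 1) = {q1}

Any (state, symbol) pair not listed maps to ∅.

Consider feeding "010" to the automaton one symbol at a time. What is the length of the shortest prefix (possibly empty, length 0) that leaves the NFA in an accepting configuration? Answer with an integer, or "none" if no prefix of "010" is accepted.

1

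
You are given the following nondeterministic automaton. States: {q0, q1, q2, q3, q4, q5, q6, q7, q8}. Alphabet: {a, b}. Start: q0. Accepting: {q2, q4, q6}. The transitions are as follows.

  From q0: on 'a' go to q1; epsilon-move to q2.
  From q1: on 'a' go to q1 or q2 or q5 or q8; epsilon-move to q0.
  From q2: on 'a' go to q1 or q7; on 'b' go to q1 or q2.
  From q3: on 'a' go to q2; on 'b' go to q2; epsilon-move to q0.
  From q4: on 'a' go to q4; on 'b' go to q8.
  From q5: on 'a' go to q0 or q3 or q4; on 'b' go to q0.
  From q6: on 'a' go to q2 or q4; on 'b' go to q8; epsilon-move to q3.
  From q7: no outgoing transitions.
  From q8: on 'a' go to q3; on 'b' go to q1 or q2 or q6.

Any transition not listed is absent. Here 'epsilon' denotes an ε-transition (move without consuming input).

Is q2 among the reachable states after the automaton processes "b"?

Yes

Start: ε-closure({q0}) = {q0, q2}.
Read 'b': q0→∅, q2→{q1, q2}; union {q1, q2}; ε-closure = {q0, q1, q2}.
State q2 is in {q0, q1, q2}.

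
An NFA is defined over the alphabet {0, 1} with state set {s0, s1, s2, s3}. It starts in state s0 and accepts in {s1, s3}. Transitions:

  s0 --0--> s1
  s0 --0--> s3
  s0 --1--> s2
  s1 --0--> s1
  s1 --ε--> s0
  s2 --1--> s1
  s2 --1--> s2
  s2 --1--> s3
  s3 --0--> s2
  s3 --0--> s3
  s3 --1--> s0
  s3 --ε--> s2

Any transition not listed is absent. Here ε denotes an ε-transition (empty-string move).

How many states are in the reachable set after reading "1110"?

Start in {s0}.
Read '1': s0→{s2}; now {s2}.
Read '1': s2→{s1, s2, s3}; union {s1, s2, s3}; ε-closure = {s0, s1, s2, s3}.
Read '1': s0→{s2}, s1→∅, s2→{s1, s2, s3}, s3→{s0}; now {s0, s1, s2, s3}.
Read '0': s0→{s1, s3}, s1→{s1}, s2→∅, s3→{s2, s3}; union {s1, s2, s3}; ε-closure = {s0, s1, s2, s3}.
That set has 4 states.

4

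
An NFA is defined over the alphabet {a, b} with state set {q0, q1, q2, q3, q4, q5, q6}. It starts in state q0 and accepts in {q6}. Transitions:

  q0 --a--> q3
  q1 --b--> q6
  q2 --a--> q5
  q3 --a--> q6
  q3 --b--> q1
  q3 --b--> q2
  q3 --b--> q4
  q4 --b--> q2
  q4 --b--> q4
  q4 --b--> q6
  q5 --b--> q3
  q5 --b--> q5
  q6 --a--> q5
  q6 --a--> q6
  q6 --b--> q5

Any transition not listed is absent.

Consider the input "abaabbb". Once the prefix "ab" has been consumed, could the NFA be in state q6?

Start in {q0}.
Read 'a': q0→{q3}; now {q3}.
Read 'b': q3→{q1, q2, q4}; now {q1, q2, q4}.
State q6 is not in {q1, q2, q4}.

No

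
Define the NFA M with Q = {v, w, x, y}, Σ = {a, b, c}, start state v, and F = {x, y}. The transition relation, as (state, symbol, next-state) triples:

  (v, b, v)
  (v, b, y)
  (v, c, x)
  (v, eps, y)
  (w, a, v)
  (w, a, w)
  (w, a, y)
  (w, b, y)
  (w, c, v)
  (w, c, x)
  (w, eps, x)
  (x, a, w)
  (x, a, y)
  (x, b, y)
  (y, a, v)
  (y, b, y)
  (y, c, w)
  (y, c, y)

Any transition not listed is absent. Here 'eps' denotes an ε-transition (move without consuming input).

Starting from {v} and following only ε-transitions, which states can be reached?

{v, y}

Begin with {v}.
ε-move v → y; add y.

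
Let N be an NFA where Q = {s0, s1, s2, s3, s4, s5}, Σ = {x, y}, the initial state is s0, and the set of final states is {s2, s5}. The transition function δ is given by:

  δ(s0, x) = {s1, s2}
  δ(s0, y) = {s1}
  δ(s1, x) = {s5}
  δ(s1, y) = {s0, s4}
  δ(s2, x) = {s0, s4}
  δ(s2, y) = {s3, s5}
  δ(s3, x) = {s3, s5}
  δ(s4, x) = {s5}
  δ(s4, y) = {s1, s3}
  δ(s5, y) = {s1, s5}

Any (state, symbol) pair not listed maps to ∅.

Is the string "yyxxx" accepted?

Start in {s0}.
Read 'y': s0→{s1}; now {s1}.
Read 'y': s1→{s0, s4}; now {s0, s4}.
Read 'x': s0→{s1, s2}, s4→{s5}; now {s1, s2, s5}.
Read 'x': s1→{s5}, s2→{s0, s4}, s5→∅; now {s0, s4, s5}.
Read 'x': s0→{s1, s2}, s4→{s5}, s5→∅; now {s1, s2, s5}.
The final set {s1, s2, s5} contains the accepting states s2, s5.

Yes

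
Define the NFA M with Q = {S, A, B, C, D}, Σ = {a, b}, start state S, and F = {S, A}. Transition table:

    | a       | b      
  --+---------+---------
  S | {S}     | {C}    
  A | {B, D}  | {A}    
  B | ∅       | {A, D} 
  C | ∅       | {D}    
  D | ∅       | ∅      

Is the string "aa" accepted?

Start in {S}.
Read 'a': {S} → {S}.
Read 'a': {S} → {S}.
The final set {S} contains the accepting state S.

Yes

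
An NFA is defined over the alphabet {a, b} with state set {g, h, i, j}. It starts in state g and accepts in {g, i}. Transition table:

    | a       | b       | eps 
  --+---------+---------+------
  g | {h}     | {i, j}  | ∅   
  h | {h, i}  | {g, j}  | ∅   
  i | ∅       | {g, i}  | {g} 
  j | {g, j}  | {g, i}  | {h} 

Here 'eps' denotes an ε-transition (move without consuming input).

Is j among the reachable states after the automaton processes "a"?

No

Start in {g}.
Read 'a': {g} → {h}.
State j is not in {h}.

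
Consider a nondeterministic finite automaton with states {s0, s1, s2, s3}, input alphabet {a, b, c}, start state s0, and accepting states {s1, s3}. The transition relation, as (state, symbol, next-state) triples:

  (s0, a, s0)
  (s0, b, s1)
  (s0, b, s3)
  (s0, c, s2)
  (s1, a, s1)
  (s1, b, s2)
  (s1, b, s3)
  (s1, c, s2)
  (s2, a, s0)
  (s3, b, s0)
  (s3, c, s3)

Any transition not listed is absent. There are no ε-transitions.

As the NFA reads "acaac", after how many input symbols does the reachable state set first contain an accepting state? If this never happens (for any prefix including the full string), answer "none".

none

Start in {s0}.
Read 'a': {s0} → {s0}.
Read 'c': {s0} → {s2}.
Read 'a': {s2} → {s0}.
Read 'a': {s0} → {s0}.
Read 'c': {s0} → {s2}.
No reachable set along the way intersects F.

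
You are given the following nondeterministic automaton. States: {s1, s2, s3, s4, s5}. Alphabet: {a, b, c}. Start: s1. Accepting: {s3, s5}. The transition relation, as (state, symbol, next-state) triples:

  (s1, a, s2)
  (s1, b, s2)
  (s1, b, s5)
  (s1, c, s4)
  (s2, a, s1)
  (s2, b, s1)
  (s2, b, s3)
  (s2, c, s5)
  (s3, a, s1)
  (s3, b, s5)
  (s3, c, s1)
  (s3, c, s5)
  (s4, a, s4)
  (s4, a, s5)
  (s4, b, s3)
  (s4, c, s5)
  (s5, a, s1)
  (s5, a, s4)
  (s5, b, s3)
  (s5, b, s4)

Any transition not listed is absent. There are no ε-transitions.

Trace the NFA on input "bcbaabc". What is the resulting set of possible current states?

Start in {s1}.
Read 'b': {s1} → {s2, s5}.
Read 'c': {s2, s5} → {s5}.
Read 'b': {s5} → {s3, s4}.
Read 'a': {s3, s4} → {s1, s4, s5}.
Read 'a': {s1, s4, s5} → {s1, s2, s4, s5}.
Read 'b': {s1, s2, s4, s5} → {s1, s2, s3, s4, s5}.
Read 'c': {s1, s2, s3, s4, s5} → {s1, s4, s5}.

{s1, s4, s5}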